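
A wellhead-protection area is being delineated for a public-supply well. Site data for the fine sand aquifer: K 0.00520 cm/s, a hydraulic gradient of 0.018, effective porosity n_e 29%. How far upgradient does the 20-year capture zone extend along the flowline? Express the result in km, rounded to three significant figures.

2.04 km

K = 0.00520 cm/s × 864 = 4.493 m/d
q = Ki = 4.493 × 0.018 = 0.08087 m/d
v_s = q/n_e = 0.08087/0.29 = 0.2789 m/d
T = 20 yr × 365 = 7300 d
L = v × T = 0.2789 × 7300 = 2036 m
   = 2.04 km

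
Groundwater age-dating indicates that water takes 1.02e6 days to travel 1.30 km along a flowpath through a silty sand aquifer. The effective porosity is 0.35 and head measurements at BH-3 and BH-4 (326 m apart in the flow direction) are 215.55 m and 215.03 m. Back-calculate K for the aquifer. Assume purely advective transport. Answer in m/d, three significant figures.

0.280 m/d

Hydraulic gradient i = (215.55 − 215.03) / 326 = 0.52 / 326 = 0.001595
L = 1.30 km = 1300 m
v = L / t = 1300 / 1.02e6 = 0.001275 m/d
K = v · n / i = 0.001275 × 0.35 / 0.001595 = 0.280 m/d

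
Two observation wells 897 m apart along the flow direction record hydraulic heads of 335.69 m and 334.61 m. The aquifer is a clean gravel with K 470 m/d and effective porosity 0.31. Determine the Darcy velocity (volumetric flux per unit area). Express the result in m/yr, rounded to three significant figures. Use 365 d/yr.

Hydraulic gradient i = (335.69 − 334.61) / 897 = 1.08 / 897 = 0.001204
Darcy flux q = K·i = 470 × 0.001204 = 0.5659 m/d
   = 0.5659 × 365 = 207 m/yr

207 m/yr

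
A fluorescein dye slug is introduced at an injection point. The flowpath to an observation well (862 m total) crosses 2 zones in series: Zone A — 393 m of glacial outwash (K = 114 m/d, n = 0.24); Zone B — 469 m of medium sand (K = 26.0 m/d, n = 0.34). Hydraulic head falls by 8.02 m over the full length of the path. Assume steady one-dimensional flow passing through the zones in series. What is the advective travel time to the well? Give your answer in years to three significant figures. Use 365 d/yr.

1.86 years

Steady 1-D flow in series ⇒ the Darcy flux q is identical in every zone and the zone head losses add (resistances L/K in series).
Σ(L/K) = 393/114 + 469/26.0 = 3.447 + 18.04 = 21.49 d
q = ΔH / Σ(L/K) = 8.02 / 21.49 = 0.3733 m/d (same in every zone)
Zone A: v = q/n = 0.3733/0.24 = 1.555 m/d → t_A = 393/1.555 = 252.7 d
Zone B: v = q/n = 0.3733/0.34 = 1.098 m/d → t_B = 469/1.098 = 427.2 d
Total t = 252.7 + 427.2 = 679.9 d
   = 679.9 / 365 = 1.86 yr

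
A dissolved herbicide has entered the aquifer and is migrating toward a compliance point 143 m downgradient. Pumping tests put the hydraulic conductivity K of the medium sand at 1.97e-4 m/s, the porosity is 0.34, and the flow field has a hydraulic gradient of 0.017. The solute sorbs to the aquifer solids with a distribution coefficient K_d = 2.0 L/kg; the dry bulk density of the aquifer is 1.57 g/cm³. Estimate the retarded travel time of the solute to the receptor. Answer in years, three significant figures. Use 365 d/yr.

K = 1.97e-4 m/s × 86400 s/d = 17.02 m/d
Darcy flux q = K·i = 17.02 × 0.017 = 0.2894 m/d
Average linear velocity = 0.2894 / 0.34 = 0.8510 m/d
Retardation R = 1 + ρ_b·K_d/n = 1 + 1.57×2.0/0.34 = 10.24
Contaminant velocity v_c = v/R = 0.8510/10.24 = 0.08315 m/d
t = L/v_c = 143/0.08315 = 1720 d
   = 1720/365 = 4.71 yr

4.71 years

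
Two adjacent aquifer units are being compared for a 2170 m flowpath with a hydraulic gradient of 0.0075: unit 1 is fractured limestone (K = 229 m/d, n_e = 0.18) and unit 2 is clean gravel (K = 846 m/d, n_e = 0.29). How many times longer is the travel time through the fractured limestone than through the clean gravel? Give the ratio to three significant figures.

2.29

Unit 1 (fractured limestone): v = 229×0.0075/0.18 = 9.542 m/d, t = 2170/9.542 = 227.4 d
Unit 2 (clean gravel): v = 846×0.0075/0.29 = 21.88 m/d, t = 2170/21.88 = 99.18 d
t(fractured limestone) / t(clean gravel) = 227.4/99.18 = 2.29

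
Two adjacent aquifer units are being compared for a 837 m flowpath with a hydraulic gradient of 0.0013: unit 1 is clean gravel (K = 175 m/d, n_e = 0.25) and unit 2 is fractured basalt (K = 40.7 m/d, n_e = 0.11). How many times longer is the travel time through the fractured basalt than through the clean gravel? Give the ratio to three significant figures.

1.89

Unit 1 (clean gravel): v = 175×0.0013/0.25 = 0.9100 m/d, t = 837/0.9100 = 919.8 d
Unit 2 (fractured basalt): v = 40.7×0.0013/0.11 = 0.4810 m/d, t = 837/0.4810 = 1740 d
t(fractured basalt) / t(clean gravel) = 1740/919.8 = 1.89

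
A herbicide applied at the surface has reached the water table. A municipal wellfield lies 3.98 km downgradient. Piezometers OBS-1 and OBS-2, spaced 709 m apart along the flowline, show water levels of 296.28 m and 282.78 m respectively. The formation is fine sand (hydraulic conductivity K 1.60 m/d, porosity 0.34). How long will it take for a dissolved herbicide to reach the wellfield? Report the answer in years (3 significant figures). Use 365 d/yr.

Hydraulic gradient i = (296.28 − 282.78) / 709 = 13.50 / 709 = 0.01904
q = Ki = 1.60 × 0.01904 = 0.03047 m/d
Average linear velocity = 0.03047 / 0.34 = 0.08960 m/d
L = 3.98 km = 3980 m
t = L / v = 3980 / 0.08960 = 44420 d
   = 44420 / 365 = 122 yr

122 years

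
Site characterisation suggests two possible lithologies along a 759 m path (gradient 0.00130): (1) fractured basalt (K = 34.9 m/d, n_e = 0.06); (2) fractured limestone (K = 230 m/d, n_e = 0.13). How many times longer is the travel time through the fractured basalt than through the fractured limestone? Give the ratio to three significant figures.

Unit 1 (fractured basalt): v = 34.9×0.0013/0.06 = 0.7562 m/d, t = 759/0.7562 = 1004 d
Unit 2 (fractured limestone): v = 230×0.0013/0.13 = 2.300 m/d, t = 759/2.300 = 330.0 d
t(fractured basalt) / t(fractured limestone) = 1004/330.0 = 3.04

3.04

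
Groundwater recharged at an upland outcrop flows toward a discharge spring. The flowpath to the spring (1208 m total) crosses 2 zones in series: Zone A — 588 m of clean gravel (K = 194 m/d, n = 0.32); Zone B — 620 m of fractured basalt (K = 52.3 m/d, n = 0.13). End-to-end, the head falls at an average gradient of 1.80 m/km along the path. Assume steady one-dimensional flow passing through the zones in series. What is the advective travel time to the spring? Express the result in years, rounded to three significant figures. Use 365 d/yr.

5.04 years

Continuity: the same q passes through each zone, so ΔH = q·Σ(L_j/K_j) — the zones act as resistances in series.
Σ(L/K) = 588/194 + 620/52.3 = 3.031 + 11.85 = 14.89 d
K_eq = L_total / Σ(L/K) = 1208 / 14.89 = 81.15 m/d
q = K_eq · i = 81.15 × 0.0018 = 0.1461 m/d (same in every zone)
Zone A: v = q/n = 0.1461/0.32 = 0.4565 m/d → t_A = 588/0.4565 = 1288 d
Zone B: v = q/n = 0.1461/0.13 = 1.124 m/d → t_B = 620/1.124 = 551.8 d
Total t = 1288 + 551.8 = 1840 d
   = 1840 / 365 = 5.04 yr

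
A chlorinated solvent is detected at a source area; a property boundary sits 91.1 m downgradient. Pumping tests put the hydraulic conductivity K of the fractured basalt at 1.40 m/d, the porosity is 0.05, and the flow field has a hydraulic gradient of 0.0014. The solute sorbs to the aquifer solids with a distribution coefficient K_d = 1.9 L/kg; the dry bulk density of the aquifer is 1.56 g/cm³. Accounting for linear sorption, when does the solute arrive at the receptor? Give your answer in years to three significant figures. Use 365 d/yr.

384 years

Specific discharge q = 1.40 × 0.0014 = 0.001960 m/d
v = Ki/n = 1.40·0.0014/0.05 = 0.03920 m/d
Retardation R = 1 + ρ_b·K_d/n = 1 + 1.56×1.9/0.05 = 60.28
Contaminant velocity v_c = v/R = 0.03920/60.28 = 6.503e-4 m/d
t = L/v_c = 91.1/6.503e-4 = 140100 d
   = 140100/365 = 384 yr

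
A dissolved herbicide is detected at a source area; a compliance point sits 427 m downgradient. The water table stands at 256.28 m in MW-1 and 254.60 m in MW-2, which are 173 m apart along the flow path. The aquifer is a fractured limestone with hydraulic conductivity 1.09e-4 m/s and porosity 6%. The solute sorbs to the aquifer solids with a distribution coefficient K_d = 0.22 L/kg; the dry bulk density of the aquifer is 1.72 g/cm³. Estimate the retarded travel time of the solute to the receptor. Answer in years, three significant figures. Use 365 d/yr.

5.61 years

Hydraulic gradient i = (256.28 − 254.60) / 173 = 1.68 / 173 = 0.009711
K = 1.09e-4 m/s × 86400 s/d = 9.418 m/d
Specific discharge q = 9.418 × 0.009711 = 0.09145 m/d
Average linear velocity = 0.09145 / 0.06 = 1.524 m/d
Retardation R = 1 + ρ_b·K_d/n = 1 + 1.72×0.22/0.06 = 7.307
Contaminant velocity v_c = v/R = 1.524/7.307 = 0.2086 m/d
t = L/v_c = 427/0.2086 = 2047 d
   = 2047/365 = 5.61 yr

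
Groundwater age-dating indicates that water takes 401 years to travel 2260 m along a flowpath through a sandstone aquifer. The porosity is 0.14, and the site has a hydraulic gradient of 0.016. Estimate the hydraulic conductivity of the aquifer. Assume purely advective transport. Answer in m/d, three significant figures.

t = 401 years = 146400 d
v = L / t = 2260 / 146400 = 0.01544 m/d
K = v · n / i = 0.01544 × 0.14 / 0.016 = 0.135 m/d

0.135 m/d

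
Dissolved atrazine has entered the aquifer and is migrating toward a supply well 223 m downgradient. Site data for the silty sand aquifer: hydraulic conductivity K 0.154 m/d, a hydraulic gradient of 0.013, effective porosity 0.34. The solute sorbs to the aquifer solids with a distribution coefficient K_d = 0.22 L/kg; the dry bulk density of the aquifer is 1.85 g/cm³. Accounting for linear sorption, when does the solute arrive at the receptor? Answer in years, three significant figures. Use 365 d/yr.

228 years

Specific discharge q = 0.154 × 0.013 = 0.002002 m/d
v = Ki/n = 0.154·0.013/0.34 = 0.005888 m/d
Retardation R = 1 + ρ_b·K_d/n = 1 + 1.85×0.22/0.34 = 2.197
Contaminant velocity v_c = v/R = 0.005888/2.197 = 0.002680 m/d
t = L/v_c = 223/0.002680 = 83210 d
   = 83210/365 = 228 yr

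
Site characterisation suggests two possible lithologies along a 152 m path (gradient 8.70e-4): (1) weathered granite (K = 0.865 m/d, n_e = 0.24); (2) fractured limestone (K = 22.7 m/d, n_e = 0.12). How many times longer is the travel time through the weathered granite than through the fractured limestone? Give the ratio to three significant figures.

52.5

Unit 1 (weathered granite): v = 0.865×8.7e-4/0.24 = 0.003136 m/d, t = 152/0.003136 = 48480 d
Unit 2 (fractured limestone): v = 22.7×8.7e-4/0.12 = 0.1646 m/d, t = 152/0.1646 = 923.6 d
t(weathered granite) / t(fractured limestone) = 48480/923.6 = 52.5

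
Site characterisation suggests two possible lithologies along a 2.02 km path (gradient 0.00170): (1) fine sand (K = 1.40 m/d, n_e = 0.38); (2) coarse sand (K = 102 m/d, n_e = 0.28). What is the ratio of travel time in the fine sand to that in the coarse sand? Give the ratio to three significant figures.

Unit 1 (fine sand): v = 1.40×0.0017/0.38 = 0.006263 m/d, t = 2020/0.006263 = 322500 d
Unit 2 (coarse sand): v = 102×0.0017/0.28 = 0.6193 m/d, t = 2020/0.6193 = 3262 d
t(fine sand) / t(coarse sand) = 322500/3262 = 98.9

98.9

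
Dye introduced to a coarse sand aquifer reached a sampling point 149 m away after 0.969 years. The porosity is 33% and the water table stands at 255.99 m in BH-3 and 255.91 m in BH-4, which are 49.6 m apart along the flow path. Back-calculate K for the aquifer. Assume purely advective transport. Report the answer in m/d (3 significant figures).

Hydraulic gradient i = (255.99 − 255.91) / 49.6 = 0.08 / 49.6 = 0.001613
t = 0.969 years = 353.7 d
v = L / t = 149 / 353.7 = 0.4213 m/d
K = v · n / i = 0.4213 × 0.33 / 0.001613 = 86.2 m/d

86.2 m/d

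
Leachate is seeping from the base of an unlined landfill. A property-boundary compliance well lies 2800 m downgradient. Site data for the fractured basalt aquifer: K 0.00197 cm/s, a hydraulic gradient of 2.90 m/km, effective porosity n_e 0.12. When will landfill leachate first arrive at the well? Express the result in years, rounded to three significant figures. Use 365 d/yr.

K = 0.00197 cm/s × 864 = 1.702 m/d
Darcy flux q = K·i = 1.702 × 0.0029 = 0.004936 m/d
v_s = q/n_e = 0.004936/0.12 = 0.04113 m/d
t = L / v = 2800 / 0.04113 = 68070 d
   = 68070 / 365 = 186 yr

186 years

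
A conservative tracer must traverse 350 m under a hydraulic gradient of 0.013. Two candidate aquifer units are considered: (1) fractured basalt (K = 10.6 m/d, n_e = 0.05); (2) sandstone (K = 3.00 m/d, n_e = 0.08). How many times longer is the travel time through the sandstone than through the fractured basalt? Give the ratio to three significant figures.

Unit 1 (fractured basalt): v = 10.6×0.013/0.05 = 2.756 m/d, t = 350/2.756 = 127.0 d
Unit 2 (sandstone): v = 3.00×0.013/0.08 = 0.4875 m/d, t = 350/0.4875 = 717.9 d
t(sandstone) / t(fractured basalt) = 717.9/127.0 = 5.65

5.65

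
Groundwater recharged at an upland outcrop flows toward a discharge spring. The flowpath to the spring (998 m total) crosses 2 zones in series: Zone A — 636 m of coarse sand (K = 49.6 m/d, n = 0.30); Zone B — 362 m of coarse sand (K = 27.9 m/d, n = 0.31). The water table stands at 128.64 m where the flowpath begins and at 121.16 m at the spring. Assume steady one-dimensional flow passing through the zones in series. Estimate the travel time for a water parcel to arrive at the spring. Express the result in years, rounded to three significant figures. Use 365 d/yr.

Total head drop ΔH = 128.64 − 121.16 = 7.48 m
Continuity: the same q passes through each zone, so ΔH = q·Σ(L_j/K_j) — the zones act as resistances in series.
Σ(L/K) = 636/49.6 + 362/27.9 = 12.82 + 12.97 = 25.80 d
q = ΔH / Σ(L/K) = 7.48 / 25.80 = 0.2900 m/d (same in every zone)
Zone A: v = q/n = 0.2900/0.30 = 0.9665 m/d → t_A = 636/0.9665 = 658.0 d
Zone B: v = q/n = 0.2900/0.31 = 0.9353 m/d → t_B = 362/0.9353 = 387.0 d
Total t = 658.0 + 387.0 = 1045 d
   = 1045 / 365 = 2.86 yr

2.86 years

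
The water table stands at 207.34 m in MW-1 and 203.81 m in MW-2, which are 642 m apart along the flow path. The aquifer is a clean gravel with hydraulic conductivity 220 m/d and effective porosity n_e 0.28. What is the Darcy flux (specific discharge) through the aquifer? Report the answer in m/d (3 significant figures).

Hydraulic gradient i = (207.34 − 203.81) / 642 = 3.53 / 642 = 0.005498
q = Ki = 220 × 0.005498 = 1.210 m/d

1.21 m/d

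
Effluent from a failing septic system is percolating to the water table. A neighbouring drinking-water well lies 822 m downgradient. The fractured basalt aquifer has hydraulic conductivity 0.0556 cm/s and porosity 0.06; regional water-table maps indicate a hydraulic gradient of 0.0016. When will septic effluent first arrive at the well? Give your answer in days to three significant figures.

642 days

K = 0.0556 cm/s × 864 = 48.04 m/d
Specific discharge q = 48.04 × 0.0016 = 0.07686 m/d
Seepage velocity v = q / n = 0.07686 / 0.06 = 1.281 m/d
t = L / v = 822 / 1.281 = 641.7 d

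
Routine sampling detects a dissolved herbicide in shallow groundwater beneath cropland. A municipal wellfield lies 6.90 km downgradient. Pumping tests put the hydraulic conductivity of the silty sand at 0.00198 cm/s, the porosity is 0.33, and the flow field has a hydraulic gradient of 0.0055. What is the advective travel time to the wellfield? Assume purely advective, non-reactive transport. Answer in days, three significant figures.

242000 days

K = 0.00198 cm/s × 864 = 1.711 m/d
Darcy flux q = K·i = 1.711 × 0.0055 = 0.009409 m/d
v_s = q/n_e = 0.009409/0.33 = 0.02851 m/d
L = 6.90 km = 6900 m
t = L / v = 6900 / 0.02851 = 242000 d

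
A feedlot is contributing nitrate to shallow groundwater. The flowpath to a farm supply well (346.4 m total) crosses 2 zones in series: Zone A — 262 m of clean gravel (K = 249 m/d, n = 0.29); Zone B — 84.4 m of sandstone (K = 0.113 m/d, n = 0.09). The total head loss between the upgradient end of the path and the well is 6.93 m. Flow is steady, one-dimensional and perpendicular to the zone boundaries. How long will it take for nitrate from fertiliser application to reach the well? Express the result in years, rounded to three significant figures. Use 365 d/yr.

Steady 1-D flow in series ⇒ the Darcy flux q is identical in every zone and the zone head losses add (resistances L/K in series).
Σ(L/K) = 262/249 + 84.4/0.113 = 1.052 + 746.9 = 748.0 d
q = ΔH / Σ(L/K) = 6.93 / 748.0 = 0.009265 m/d (same in every zone)
Zone A: v = q/n = 0.009265/0.29 = 0.03195 m/d → t_A = 262/0.03195 = 8201 d
Zone B: v = q/n = 0.009265/0.09 = 0.1029 m/d → t_B = 84.4/0.1029 = 819.8 d
Total t = 8201 + 819.8 = 9020 d
   = 9020 / 365 = 24.7 yr

24.7 years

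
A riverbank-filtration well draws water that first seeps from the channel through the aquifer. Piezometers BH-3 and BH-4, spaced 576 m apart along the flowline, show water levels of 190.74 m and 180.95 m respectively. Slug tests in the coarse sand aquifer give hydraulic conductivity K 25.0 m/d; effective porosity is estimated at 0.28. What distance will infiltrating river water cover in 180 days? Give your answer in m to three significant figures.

Hydraulic gradient i = (190.74 − 180.95) / 576 = 9.79 / 576 = 0.01700
Specific discharge q = 25.0 × 0.01700 = 0.4249 m/d
v_s = q/n_e = 0.4249/0.28 = 1.518 m/d
L = v × T = 1.518 × 180 = 273.2 m

273 m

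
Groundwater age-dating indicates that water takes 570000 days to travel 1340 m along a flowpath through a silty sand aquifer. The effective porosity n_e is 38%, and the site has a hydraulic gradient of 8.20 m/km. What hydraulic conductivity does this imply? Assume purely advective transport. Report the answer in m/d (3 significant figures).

0.109 m/d

v = L / t = 1340 / 570000 = 0.002351 m/d
K = v · n / i = 0.002351 × 0.38 / 0.0082 = 0.109 m/d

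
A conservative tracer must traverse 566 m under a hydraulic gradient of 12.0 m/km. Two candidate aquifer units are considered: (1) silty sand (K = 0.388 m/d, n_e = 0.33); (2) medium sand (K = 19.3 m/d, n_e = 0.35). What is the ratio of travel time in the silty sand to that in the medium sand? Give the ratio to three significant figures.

46.9

Unit 1 (silty sand): v = 0.388×0.012/0.33 = 0.01411 m/d, t = 566/0.01411 = 40120 d
Unit 2 (medium sand): v = 19.3×0.012/0.35 = 0.6617 m/d, t = 566/0.6617 = 855.4 d
t(silty sand) / t(medium sand) = 40120/855.4 = 46.9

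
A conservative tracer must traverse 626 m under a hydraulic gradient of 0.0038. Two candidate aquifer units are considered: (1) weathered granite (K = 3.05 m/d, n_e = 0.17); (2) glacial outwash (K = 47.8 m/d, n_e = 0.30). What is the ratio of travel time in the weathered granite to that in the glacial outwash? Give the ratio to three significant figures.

Unit 1 (weathered granite): v = 3.05×0.0038/0.17 = 0.06818 m/d, t = 626/0.06818 = 9182 d
Unit 2 (glacial outwash): v = 47.8×0.0038/0.30 = 0.6055 m/d, t = 626/0.6055 = 1034 d
t(weathered granite) / t(glacial outwash) = 9182/1034 = 8.88

8.88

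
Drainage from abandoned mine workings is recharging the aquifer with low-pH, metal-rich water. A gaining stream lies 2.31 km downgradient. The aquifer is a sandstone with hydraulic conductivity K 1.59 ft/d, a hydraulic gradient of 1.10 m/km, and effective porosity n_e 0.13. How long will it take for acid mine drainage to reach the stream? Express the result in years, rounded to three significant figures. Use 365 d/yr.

K = 1.59 ft/d × 0.3048 = 0.4846 m/d
Darcy flux q = K·i = 0.4846 × 0.0011 = 5.331e-4 m/d
Average linear velocity = 5.331e-4 / 0.13 = 0.004101 m/d
L = 2.31 km = 2310 m
t = L / v = 2310 / 0.004101 = 563300 d
   = 563300 / 365 = 1540 yr

1540 years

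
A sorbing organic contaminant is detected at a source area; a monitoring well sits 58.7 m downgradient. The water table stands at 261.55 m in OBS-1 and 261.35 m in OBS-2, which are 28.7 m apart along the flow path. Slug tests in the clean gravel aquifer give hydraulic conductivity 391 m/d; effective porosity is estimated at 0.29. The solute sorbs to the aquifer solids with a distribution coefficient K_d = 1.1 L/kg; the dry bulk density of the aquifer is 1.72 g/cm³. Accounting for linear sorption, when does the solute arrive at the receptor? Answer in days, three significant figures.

47.0 days

Hydraulic gradient i = (261.55 − 261.35) / 28.7 = 0.20 / 28.7 = 0.006969
Specific discharge q = 391 × 0.006969 = 2.725 m/d
Average linear velocity = 2.725 / 0.29 = 9.396 m/d
Retardation R = 1 + ρ_b·K_d/n = 1 + 1.72×1.1/0.29 = 7.524
Contaminant velocity v_c = v/R = 9.396/7.524 = 1.249 m/d
t = L/v_c = 58.7/1.249 = 47.01 d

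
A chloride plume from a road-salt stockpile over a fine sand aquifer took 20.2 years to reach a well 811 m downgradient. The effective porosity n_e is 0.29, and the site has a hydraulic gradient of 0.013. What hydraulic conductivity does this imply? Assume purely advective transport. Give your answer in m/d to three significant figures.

t = 20.2 years = 7373 d
v = L / t = 811 / 7373 = 0.1100 m/d
K = v · n / i = 0.1100 × 0.29 / 0.013 = 2.45 m/d

2.45 m/d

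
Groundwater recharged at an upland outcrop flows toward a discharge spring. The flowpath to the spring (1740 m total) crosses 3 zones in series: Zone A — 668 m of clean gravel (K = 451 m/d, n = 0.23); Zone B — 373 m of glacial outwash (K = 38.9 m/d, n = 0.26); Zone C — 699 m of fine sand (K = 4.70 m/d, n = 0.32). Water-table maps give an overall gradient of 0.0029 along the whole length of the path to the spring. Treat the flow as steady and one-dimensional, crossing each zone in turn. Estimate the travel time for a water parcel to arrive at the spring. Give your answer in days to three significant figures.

Continuity: the same q passes through each zone, so ΔH = q·Σ(L_j/K_j) — the zones act as resistances in series.
Σ(L/K) = 668/451 + 373/38.9 + 699/4.70 = 1.481 + 9.589 + 148.7 = 159.8 d
K_eq = L_total / Σ(L/K) = 1740 / 159.8 = 10.89 m/d
q = K_eq · i = 10.89 × 0.0029 = 0.03158 m/d (same in every zone)
Zone A: v = q/n = 0.03158/0.23 = 0.1373 m/d → t_A = 668/0.1373 = 4865 d
Zone B: v = q/n = 0.03158/0.26 = 0.1215 m/d → t_B = 373/0.1215 = 3071 d
Zone C: v = q/n = 0.03158/0.32 = 0.09868 m/d → t_C = 699/0.09868 = 7083 d
Total t = 4865 + 3071 + 7083 = 15020 d

15000 days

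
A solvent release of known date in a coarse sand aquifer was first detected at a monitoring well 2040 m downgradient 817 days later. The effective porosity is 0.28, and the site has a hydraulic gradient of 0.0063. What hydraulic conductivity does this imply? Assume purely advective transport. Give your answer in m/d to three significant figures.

111 m/d

v = L / t = 2040 / 817 = 2.497 m/d
K = v · n / i = 2.497 × 0.28 / 0.0063 = 111 m/d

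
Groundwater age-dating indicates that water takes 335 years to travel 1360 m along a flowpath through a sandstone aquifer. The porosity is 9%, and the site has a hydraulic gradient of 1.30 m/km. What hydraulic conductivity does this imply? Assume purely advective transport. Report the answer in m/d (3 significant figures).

t = 335 years = 122300 d
v = L / t = 1360 / 122300 = 0.01112 m/d
K = v · n / i = 0.01112 × 0.09 / 0.0013 = 0.770 m/d

0.770 m/d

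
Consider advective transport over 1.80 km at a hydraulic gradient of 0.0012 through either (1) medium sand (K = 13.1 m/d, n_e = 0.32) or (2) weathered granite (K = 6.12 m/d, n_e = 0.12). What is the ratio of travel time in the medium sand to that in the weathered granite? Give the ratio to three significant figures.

Unit 1 (medium sand): v = 13.1×0.0012/0.32 = 0.04912 m/d, t = 1800/0.04912 = 36640 d
Unit 2 (weathered granite): v = 6.12×0.0012/0.12 = 0.06120 m/d, t = 1800/0.06120 = 29410 d
t(medium sand) / t(weathered granite) = 36640/29410 = 1.25

1.25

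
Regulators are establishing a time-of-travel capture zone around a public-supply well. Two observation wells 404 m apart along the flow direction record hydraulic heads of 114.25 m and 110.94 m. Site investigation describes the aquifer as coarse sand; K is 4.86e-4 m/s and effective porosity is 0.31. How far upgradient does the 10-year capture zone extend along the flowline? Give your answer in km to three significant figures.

Hydraulic gradient i = (114.25 − 110.94) / 404 = 3.31 / 404 = 0.008193
K = 4.86e-4 m/s × 86400 s/d = 41.99 m/d
q = Ki = 41.99 × 0.008193 = 0.3440 m/d
Seepage velocity v = q / n = 0.3440 / 0.31 = 1.110 m/d
T = 10 yr × 365 = 3650 d
L = v × T = 1.110 × 3650 = 4051 m
   = 4.05 km

4.05 km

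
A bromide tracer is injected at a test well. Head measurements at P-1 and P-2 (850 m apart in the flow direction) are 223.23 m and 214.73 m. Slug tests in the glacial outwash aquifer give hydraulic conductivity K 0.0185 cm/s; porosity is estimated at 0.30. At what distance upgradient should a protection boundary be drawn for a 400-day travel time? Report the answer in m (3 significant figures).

213 m

Hydraulic gradient i = (223.23 − 214.73) / 850 = 8.50 / 850 = 0.01000
K = 0.0185 cm/s × 864 = 15.98 m/d
q = Ki = 15.98 × 0.01000 = 0.1598 m/d
Average linear velocity = 0.1598 / 0.30 = 0.5328 m/d
L = v × T = 0.5328 × 400 = 213.1 m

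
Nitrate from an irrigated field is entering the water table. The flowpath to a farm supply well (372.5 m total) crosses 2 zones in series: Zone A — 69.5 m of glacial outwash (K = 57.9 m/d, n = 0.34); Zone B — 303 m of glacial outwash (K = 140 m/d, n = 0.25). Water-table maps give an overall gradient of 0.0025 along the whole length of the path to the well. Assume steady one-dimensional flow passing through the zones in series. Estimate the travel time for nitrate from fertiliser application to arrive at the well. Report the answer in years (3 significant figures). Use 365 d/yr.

Continuity: the same q passes through each zone, so ΔH = q·Σ(L_j/K_j) — the zones act as resistances in series.
Σ(L/K) = 69.5/57.9 + 303/140 = 1.200 + 2.164 = 3.365 d
K_eq = L_total / Σ(L/K) = 372.5 / 3.365 = 110.7 m/d
q = K_eq · i = 110.7 × 0.0025 = 0.2768 m/d (same in every zone)
Zone A: v = q/n = 0.2768/0.34 = 0.8140 m/d → t_A = 69.5/0.8140 = 85.38 d
Zone B: v = q/n = 0.2768/0.25 = 1.107 m/d → t_B = 303/1.107 = 273.7 d
Total t = 85.38 + 273.7 = 359.1 d
   = 359.1 / 365 = 0.984 yr

0.984 years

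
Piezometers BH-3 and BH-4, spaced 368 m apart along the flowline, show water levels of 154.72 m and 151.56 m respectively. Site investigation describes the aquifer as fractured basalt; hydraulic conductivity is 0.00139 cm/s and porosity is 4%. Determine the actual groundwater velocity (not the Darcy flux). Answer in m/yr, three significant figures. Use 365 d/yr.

Hydraulic gradient i = (154.72 − 151.56) / 368 = 3.16 / 368 = 0.008587
K = 0.00139 cm/s × 864 = 1.201 m/d
Darcy flux q = K·i = 1.201 × 0.008587 = 0.01031 m/d
v_s = q/n_e = 0.01031/0.04 = 0.2578 m/d
   = 0.2578 × 365 = 94.1 m/yr

94.1 m/yr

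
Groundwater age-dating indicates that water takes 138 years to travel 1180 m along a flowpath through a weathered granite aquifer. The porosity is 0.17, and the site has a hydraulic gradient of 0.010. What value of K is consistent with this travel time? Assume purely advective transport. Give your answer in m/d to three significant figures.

0.398 m/d

t = 138 years = 50370 d
v = L / t = 1180 / 50370 = 0.02343 m/d
K = v · n / i = 0.02343 × 0.17 / 0.010 = 0.398 m/d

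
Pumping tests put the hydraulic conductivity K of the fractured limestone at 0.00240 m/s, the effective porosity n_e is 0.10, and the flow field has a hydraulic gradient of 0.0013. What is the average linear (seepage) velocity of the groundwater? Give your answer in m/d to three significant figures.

2.70 m/d

K = 0.00240 m/s × 86400 s/d = 207.4 m/d
Specific discharge q = 207.4 × 0.0013 = 0.2696 m/d
v_s = q/n_e = 0.2696/0.10 = 2.696 m/d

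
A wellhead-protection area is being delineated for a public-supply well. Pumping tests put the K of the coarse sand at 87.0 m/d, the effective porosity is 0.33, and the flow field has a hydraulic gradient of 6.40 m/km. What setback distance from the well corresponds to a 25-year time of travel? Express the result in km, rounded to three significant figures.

Darcy flux q = K·i = 87.0 × 0.0064 = 0.5568 m/d
v_s = q/n_e = 0.5568/0.33 = 1.687 m/d
T = 25 yr × 365 = 9125 d
L = v × T = 1.687 × 9125 = 15400 m
   = 15.4 km

15.4 km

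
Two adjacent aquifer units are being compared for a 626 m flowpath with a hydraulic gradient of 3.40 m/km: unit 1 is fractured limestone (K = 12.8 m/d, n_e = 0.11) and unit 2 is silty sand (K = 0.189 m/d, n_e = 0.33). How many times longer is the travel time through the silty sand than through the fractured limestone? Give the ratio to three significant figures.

Unit 1 (fractured limestone): v = 12.8×0.0034/0.11 = 0.3956 m/d, t = 626/0.3956 = 1582 d
Unit 2 (silty sand): v = 0.189×0.0034/0.33 = 0.001947 m/d, t = 626/0.001947 = 321500 d
t(silty sand) / t(fractured limestone) = 321500/1582 = 203

203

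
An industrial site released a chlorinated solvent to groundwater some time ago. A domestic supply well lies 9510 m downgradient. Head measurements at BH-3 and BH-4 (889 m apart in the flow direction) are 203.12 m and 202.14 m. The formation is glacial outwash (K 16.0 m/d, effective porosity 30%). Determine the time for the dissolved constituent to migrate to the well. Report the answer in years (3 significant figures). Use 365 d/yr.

Hydraulic gradient i = (203.12 − 202.14) / 889 = 0.98 / 889 = 0.001102
q = Ki = 16.0 × 0.001102 = 0.01764 m/d
Average linear velocity = 0.01764 / 0.30 = 0.05879 m/d
t = L / v = 9510 / 0.05879 = 161800 d
   = 161800 / 365 = 443 yr

443 years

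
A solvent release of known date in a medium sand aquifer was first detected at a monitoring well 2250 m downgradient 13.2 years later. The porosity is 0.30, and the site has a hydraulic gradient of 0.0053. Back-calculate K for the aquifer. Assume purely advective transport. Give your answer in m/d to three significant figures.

t = 13.2 years = 4818 d
v = L / t = 2250 / 4818 = 0.4670 m/d
K = v · n / i = 0.4670 × 0.30 / 0.0053 = 26.4 m/d

26.4 m/d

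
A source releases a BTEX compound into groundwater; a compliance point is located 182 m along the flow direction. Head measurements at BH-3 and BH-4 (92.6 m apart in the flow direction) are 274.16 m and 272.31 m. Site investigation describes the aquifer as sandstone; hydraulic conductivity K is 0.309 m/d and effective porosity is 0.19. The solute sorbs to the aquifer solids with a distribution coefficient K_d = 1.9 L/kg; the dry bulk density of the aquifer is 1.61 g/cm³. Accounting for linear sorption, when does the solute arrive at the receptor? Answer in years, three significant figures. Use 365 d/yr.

Hydraulic gradient i = (274.16 − 272.31) / 92.6 = 1.85 / 92.6 = 0.01998
q = Ki = 0.309 × 0.01998 = 0.006173 m/d
Seepage velocity v = q / n = 0.006173 / 0.19 = 0.03249 m/d
Retardation R = 1 + ρ_b·K_d/n = 1 + 1.61×1.9/0.19 = 17.10
Contaminant velocity v_c = v/R = 0.03249/17.10 = 0.001900 m/d
t = L/v_c = 182/0.001900 = 95790 d
   = 95790/365 = 262 yr

262 years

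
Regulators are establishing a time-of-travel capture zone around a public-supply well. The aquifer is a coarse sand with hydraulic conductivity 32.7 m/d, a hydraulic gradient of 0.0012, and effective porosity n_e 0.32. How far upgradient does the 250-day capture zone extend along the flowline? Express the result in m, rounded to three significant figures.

Specific discharge q = 32.7 × 0.0012 = 0.03924 m/d
Average linear velocity = 0.03924 / 0.32 = 0.1226 m/d
L = v × T = 0.1226 × 250 = 30.66 m

30.7 m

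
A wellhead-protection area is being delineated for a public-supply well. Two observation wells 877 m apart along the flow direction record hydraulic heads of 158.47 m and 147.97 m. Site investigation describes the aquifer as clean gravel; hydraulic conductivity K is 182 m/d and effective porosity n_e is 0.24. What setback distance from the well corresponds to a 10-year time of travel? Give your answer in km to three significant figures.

33.1 km

Hydraulic gradient i = (158.47 − 147.97) / 877 = 10.50 / 877 = 0.01197
Darcy flux q = K·i = 182 × 0.01197 = 2.179 m/d
v_s = q/n_e = 2.179/0.24 = 9.079 m/d
T = 10 yr × 365 = 3650 d
L = v × T = 9.079 × 3650 = 33140 m
   = 33.1 km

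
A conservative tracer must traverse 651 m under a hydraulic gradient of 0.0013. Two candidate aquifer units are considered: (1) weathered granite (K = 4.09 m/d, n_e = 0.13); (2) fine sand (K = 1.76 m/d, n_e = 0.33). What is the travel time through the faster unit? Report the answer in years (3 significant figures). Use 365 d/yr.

Unit 1 (weathered granite): v = 4.09×0.0013/0.13 = 0.04090 m/d, t = 651/0.04090 = 15920 d
Unit 2 (fine sand): v = 1.76×0.0013/0.33 = 0.006933 m/d, t = 651/0.006933 = 93890 d
Faster: 15920 d / 365 = 43.6 yr

43.6 years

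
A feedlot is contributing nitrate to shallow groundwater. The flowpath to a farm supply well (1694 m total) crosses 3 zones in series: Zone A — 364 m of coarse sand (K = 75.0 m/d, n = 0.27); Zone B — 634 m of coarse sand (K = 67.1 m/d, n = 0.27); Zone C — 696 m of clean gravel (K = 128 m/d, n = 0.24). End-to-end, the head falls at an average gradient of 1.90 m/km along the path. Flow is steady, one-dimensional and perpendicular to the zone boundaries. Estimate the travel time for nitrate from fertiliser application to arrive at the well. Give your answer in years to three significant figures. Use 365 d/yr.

7.33 years

For zones in series the flux q is common to all zones; the equivalent conductivity is the harmonic (thickness-weighted) mean, K_eq = L_total / Σ(L_j/K_j).
Σ(L/K) = 364/75.0 + 634/67.1 + 696/128 = 4.853 + 9.449 + 5.438 = 19.74 d
K_eq = L_total / Σ(L/K) = 1694 / 19.74 = 85.82 m/d
q = K_eq · i = 85.82 × 0.0019 = 0.1631 m/d (same in every zone)
Zone A: v = q/n = 0.1631/0.27 = 0.6039 m/d → t_A = 364/0.6039 = 602.7 d
Zone B: v = q/n = 0.1631/0.27 = 0.6039 m/d → t_B = 634/0.6039 = 1050 d
Zone C: v = q/n = 0.1631/0.24 = 0.6794 m/d → t_C = 696/0.6794 = 1024 d
Total t = 602.7 + 1050 + 1024 = 2677 d
   = 2677 / 365 = 7.33 yr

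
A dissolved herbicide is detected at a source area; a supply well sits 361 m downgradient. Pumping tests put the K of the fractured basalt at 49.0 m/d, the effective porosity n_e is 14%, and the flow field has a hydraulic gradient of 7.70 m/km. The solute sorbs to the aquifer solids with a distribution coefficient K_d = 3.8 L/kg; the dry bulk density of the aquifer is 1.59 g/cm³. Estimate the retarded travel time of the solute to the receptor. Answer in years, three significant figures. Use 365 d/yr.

16.2 years

Specific discharge q = 49.0 × 0.0077 = 0.3773 m/d
Seepage velocity v = q / n = 0.3773 / 0.14 = 2.695 m/d
Retardation R = 1 + ρ_b·K_d/n = 1 + 1.59×3.8/0.14 = 44.16
Contaminant velocity v_c = v/R = 2.695/44.16 = 0.06103 m/d
t = L/v_c = 361/0.06103 = 5915 d
   = 5915/365 = 16.2 yr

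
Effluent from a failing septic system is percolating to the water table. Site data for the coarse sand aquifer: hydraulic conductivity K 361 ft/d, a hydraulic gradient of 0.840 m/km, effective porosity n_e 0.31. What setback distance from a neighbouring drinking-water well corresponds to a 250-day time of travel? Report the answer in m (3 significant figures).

K = 361 ft/d × 0.3048 = 110.0 m/d
q = Ki = 110.0 × 8.4e-4 = 0.09243 m/d
Average linear velocity = 0.09243 / 0.31 = 0.2982 m/d
L = v × T = 0.2982 × 250 = 74.54 m

74.5 m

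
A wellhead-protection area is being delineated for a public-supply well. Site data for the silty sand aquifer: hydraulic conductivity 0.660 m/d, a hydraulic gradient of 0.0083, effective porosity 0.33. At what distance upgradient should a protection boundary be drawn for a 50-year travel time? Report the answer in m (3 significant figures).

q = Ki = 0.660 × 0.0083 = 0.005478 m/d
Seepage velocity v = q / n = 0.005478 / 0.33 = 0.01660 m/d
T = 50 yr × 365 = 18250 d
L = v × T = 0.01660 × 18250 = 303.0 m

303 m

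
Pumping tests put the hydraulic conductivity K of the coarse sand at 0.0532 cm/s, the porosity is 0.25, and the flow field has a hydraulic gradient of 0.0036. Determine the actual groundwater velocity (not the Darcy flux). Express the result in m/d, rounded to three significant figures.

K = 0.0532 cm/s × 864 = 45.96 m/d
q = Ki = 45.96 × 0.0036 = 0.1655 m/d
v_s = q/n_e = 0.1655/0.25 = 0.6619 m/d

0.662 m/d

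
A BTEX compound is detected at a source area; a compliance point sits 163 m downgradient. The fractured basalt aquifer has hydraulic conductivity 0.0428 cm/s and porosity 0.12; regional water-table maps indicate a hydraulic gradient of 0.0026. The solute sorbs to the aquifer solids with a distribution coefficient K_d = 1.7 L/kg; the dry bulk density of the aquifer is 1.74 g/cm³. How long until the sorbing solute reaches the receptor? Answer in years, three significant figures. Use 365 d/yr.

K = 0.0428 cm/s × 864 = 36.98 m/d
Specific discharge q = 36.98 × 0.0026 = 0.09615 m/d
v = Ki/n = 36.98·0.0026/0.12 = 0.8012 m/d
Retardation R = 1 + ρ_b·K_d/n = 1 + 1.74×1.7/0.12 = 25.65
Contaminant velocity v_c = v/R = 0.8012/25.65 = 0.03124 m/d
t = L/v_c = 163/0.03124 = 5218 d
   = 5218/365 = 14.3 yr

14.3 years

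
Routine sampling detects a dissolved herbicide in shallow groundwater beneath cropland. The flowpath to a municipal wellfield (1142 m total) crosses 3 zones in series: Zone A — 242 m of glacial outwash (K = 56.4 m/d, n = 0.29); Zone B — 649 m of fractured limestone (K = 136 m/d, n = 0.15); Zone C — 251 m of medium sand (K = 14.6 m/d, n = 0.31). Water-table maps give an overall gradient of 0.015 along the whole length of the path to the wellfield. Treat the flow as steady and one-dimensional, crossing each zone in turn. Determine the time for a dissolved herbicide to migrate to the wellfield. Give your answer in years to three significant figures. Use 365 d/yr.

1.03 years

Continuity: the same q passes through each zone, so ΔH = q·Σ(L_j/K_j) — the zones act as resistances in series.
Σ(L/K) = 242/56.4 + 649/136 + 251/14.6 = 4.291 + 4.772 + 17.19 = 26.25 d
K_eq = L_total / Σ(L/K) = 1142 / 26.25 = 43.50 m/d
q = K_eq · i = 43.50 × 0.015 = 0.6525 m/d (same in every zone)
Zone A: v = q/n = 0.6525/0.29 = 2.250 m/d → t_A = 242/2.250 = 107.6 d
Zone B: v = q/n = 0.6525/0.15 = 4.350 m/d → t_B = 649/4.350 = 149.2 d
Zone C: v = q/n = 0.6525/0.31 = 2.105 m/d → t_C = 251/2.105 = 119.3 d
Total t = 107.6 + 149.2 + 119.3 = 376.0 d
   = 376.0 / 365 = 1.03 yr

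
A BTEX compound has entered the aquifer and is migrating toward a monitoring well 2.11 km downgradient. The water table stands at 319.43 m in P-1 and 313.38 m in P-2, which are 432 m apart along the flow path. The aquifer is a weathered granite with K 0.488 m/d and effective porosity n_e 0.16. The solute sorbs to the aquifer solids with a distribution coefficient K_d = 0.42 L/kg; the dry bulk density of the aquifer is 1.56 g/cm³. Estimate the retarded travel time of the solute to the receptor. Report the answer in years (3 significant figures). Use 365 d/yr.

Hydraulic gradient i = (319.43 − 313.38) / 432 = 6.05 / 432 = 0.01400
Darcy flux q = K·i = 0.488 × 0.01400 = 0.006834 m/d
v = Ki/n = 0.488·0.01400/0.16 = 0.04271 m/d
Retardation R = 1 + ρ_b·K_d/n = 1 + 1.56×0.42/0.16 = 5.095
Contaminant velocity v_c = v/R = 0.04271/5.095 = 0.008384 m/d
L = 2.11 km = 2110 m
t = L/v_c = 2110/0.008384 = 251700 d
   = 251700/365 = 690 yr

690 years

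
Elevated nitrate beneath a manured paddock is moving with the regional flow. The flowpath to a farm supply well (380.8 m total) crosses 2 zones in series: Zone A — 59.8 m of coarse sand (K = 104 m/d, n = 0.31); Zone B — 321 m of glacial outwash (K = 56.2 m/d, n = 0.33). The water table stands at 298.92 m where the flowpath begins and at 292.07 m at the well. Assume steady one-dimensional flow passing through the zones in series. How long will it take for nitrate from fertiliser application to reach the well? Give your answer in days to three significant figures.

Total head drop ΔH = 298.92 − 292.07 = 6.85 m
Continuity: the same q passes through each zone, so ΔH = q·Σ(L_j/K_j) — the zones act as resistances in series.
Σ(L/K) = 59.8/104 + 321/56.2 = 0.5750 + 5.712 = 6.287 d
q = ΔH / Σ(L/K) = 6.85 / 6.287 = 1.090 m/d (same in every zone)
Zone A: v = q/n = 1.090/0.31 = 3.515 m/d → t_A = 59.8/3.515 = 17.01 d
Zone B: v = q/n = 1.090/0.33 = 3.302 m/d → t_B = 321/3.302 = 97.22 d
Total t = 17.01 + 97.22 = 114.2 d

114 days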